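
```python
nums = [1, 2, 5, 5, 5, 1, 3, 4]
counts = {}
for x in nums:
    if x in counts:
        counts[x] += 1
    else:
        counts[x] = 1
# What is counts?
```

Initial: counts = {}, nums = [1, 2, 5, 5, 5, 1, 3, 4]
See 1: counts = {1: 1}
See 2: counts = {1: 1, 2: 1}
See 5: counts = {1: 1, 2: 1, 5: 1}
See 5: counts = {1: 1, 2: 1, 5: 2}
See 5: counts = {1: 1, 2: 1, 5: 3}
See 1: counts = {1: 2, 2: 1, 5: 3}
See 3: counts = {1: 2, 2: 1, 5: 3, 3: 1}
See 4: counts = {1: 2, 2: 1, 5: 3, 3: 1, 4: 1}

{1: 2, 2: 1, 5: 3, 3: 1, 4: 1}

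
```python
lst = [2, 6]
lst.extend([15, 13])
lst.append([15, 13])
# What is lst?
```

After line 1: lst = [2, 6]
After line 2 (extend unpacks [15, 13]): lst = [2, 6, 15, 13]
After line 3 (append adds [15, 13] as single element): lst = [2, 6, 15, 13, [15, 13]]

[2, 6, 15, 13, [15, 13]]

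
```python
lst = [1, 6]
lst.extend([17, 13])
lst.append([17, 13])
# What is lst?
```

After line 1: lst = [1, 6]
After line 2 (extend unpacks [17, 13]): lst = [1, 6, 17, 13]
After line 3 (append adds [17, 13] as single element): lst = [1, 6, 17, 13, [17, 13]]

[1, 6, 17, 13, [17, 13]]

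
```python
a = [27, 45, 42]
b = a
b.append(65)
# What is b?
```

After line 1: a = [27, 45, 42]
After line 2 (b = a is an alias, same object): a = [27, 45, 42], b = [27, 45, 42]
After line 3 (b.append mutates the shared list): a = [27, 45, 42, 65], b = [27, 45, 42, 65]

[27, 45, 42, 65]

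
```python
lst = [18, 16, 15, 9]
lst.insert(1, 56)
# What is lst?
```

[18, 56, 16, 15, 9]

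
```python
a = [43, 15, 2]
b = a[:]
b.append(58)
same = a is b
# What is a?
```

After line 1: a = [43, 15, 2]
After line 2 (b = a[:] is a shallow copy, new object): a = [43, 15, 2], b = [43, 15, 2]
After line 3 (append only mutates b): a = [43, 15, 2], b = [43, 15, 2, 58]
After line 4 (same = a is b; different objects -> False): same = False

[43, 15, 2]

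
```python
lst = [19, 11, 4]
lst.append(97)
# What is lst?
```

[19, 11, 4, 97]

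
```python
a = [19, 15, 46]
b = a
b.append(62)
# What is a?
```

After line 1: a = [19, 15, 46]
After line 2 (b = a is an alias, same object): a = [19, 15, 46], b = [19, 15, 46]
After line 3 (b.append mutates the shared list): a = [19, 15, 46, 62], b = [19, 15, 46, 62]

[19, 15, 46, 62]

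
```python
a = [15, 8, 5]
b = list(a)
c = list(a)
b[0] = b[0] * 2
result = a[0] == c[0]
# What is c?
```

After line 1: a = [15, 8, 5]
After line 2 (b = list(a), copy): a = [15, 8, 5], b = [15, 8, 5]
After line 3 (c = list(a) is a copy, new object): c = [15, 8, 5]
After line 4 (b[0] = 15 * 2 = 30; only b mutates (copy)): a = [15, 8, 5], b = [30, 8, 5], c = [15, 8, 5]
After line 5 (a[0] = 15, c[0] = 15; result = True)

[15, 8, 5]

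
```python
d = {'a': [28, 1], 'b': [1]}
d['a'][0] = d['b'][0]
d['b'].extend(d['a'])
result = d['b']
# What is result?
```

After line 1: d = {'a': [28, 1], 'b': [1]}
After line 2 (a[0] = b[0] = 1): d = {'a': [1, 1], 'b': [1]}
After line 3 (b.extend(a) appends [1, 1]): d = {'a': [1, 1], 'b': [1, 1, 1]}
After line 4: result = d['b'] = [1, 1, 1]

[1, 1, 1]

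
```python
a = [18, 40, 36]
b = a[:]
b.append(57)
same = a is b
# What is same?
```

After line 1: a = [18, 40, 36]
After line 2 (b = a[:] is a shallow copy, new object): a = [18, 40, 36], b = [18, 40, 36]
After line 3 (append only mutates b): a = [18, 40, 36], b = [18, 40, 36, 57]
After line 4 (same = a is b; different objects -> False): same = False

False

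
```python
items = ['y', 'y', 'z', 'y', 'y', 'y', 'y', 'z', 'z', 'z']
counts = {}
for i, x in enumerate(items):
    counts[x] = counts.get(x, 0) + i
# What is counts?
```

Initial: counts = {}, items = ['y', 'y', 'z', 'y', 'y', 'y', 'y', 'z', 'z', 'z']
i=0, x='y': counts = {'y': 0}
i=1, x='y': counts = {'y': 1}
i=2, x='z': counts = {'y': 1, 'z': 2}
i=3, x='y': counts = {'y': 4, 'z': 2}
i=4, x='y': counts = {'y': 8, 'z': 2}
i=5, x='y': counts = {'y': 13, 'z': 2}
i=6, x='y': counts = {'y': 19, 'z': 2}
i=7, x='z': counts = {'y': 19, 'z': 9}
i=8, x='z': counts = {'y': 19, 'z': 17}
i=9, x='z': counts = {'y': 19, 'z': 26}

{'y': 19, 'z': 26}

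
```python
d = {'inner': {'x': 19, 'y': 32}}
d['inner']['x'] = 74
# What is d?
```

After line 1: d = {'inner': {'x': 19, 'y': 32}}
After line 2 (inner x overwritten): d = {'inner': {'x': 74, 'y': 32}}

{'inner': {'x': 74, 'y': 32}}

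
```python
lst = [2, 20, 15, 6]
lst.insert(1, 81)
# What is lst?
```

[2, 81, 20, 15, 6]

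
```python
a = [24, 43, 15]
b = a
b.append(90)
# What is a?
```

After line 1: a = [24, 43, 15]
After line 2 (b = a is an alias, same object): a = [24, 43, 15], b = [24, 43, 15]
After line 3 (b.append mutates the shared list): a = [24, 43, 15, 90], b = [24, 43, 15, 90]

[24, 43, 15, 90]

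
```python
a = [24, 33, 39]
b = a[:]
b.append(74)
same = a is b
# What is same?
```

After line 1: a = [24, 33, 39]
After line 2 (b = a[:] is a shallow copy, new object): a = [24, 33, 39], b = [24, 33, 39]
After line 3 (append only mutates b): a = [24, 33, 39], b = [24, 33, 39, 74]
After line 4 (same = a is b; different objects -> False): same = False

False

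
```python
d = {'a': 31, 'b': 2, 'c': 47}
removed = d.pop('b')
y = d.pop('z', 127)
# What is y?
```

After line 1: d = {'a': 31, 'b': 2, 'c': 47}
After line 2 (pop 'b' returns 2): d = {'a': 31, 'c': 47}, removed = 2
After line 3 (pop 'z' missing, returns default 127): d = {'a': 31, 'c': 47}, y = 127

127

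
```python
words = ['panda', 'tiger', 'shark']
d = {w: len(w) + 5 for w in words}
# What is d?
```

{'panda': 10, 'tiger': 10, 'shark': 10}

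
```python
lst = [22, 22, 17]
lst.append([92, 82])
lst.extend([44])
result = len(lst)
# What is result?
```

After line 1: lst = [22, 22, 17]
After line 2 (append adds [92, 82] as single element): lst = [22, 22, 17, [92, 82]]
After line 3 (extend unpacks [44], adds 44): lst = [22, 22, 17, [92, 82], 44]
After line 4: result = len(lst) = 5

5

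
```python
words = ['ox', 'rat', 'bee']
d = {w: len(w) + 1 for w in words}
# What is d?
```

{'ox': 3, 'rat': 4, 'bee': 4}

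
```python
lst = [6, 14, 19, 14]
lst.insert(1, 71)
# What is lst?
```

[6, 71, 14, 19, 14]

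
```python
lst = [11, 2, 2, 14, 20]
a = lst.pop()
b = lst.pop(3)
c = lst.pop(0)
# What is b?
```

After line 1: lst = [11, 2, 2, 14, 20]
After line 2 (pop() -> a = 20): lst = [11, 2, 2, 14]
After line 3 (pop(3) -> b = 14): lst = [11, 2, 2]
After line 4 (pop(0) -> c = 11): lst = [2, 2]

14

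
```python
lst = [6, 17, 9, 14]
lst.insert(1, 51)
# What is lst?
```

[6, 51, 17, 9, 14]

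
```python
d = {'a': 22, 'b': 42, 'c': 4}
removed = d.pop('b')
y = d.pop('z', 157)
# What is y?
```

After line 1: d = {'a': 22, 'b': 42, 'c': 4}
After line 2 (pop 'b' returns 42): d = {'a': 22, 'c': 4}, removed = 42
After line 3 (pop 'z' missing, returns default 157): d = {'a': 22, 'c': 4}, y = 157

157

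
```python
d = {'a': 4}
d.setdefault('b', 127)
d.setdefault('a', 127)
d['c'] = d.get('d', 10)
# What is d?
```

After line 1: d = {'a': 4}
After line 2 (setdefault adds 'b'=127): d = {'a': 4, 'b': 127}
After line 3 (setdefault 'a' no-op, already exists): d = {'a': 4, 'b': 127}
After line 4 (get('d', 10) returns default since 'd' not in d): d = {'a': 4, 'b': 127, 'c': 10}

{'a': 4, 'b': 127, 'c': 10}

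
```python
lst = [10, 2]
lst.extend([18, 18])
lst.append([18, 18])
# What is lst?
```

After line 1: lst = [10, 2]
After line 2 (extend unpacks [18, 18]): lst = [10, 2, 18, 18]
After line 3 (append adds [18, 18] as single element): lst = [10, 2, 18, 18, [18, 18]]

[10, 2, 18, 18, [18, 18]]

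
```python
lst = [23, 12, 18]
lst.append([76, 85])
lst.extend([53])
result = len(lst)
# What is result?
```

After line 1: lst = [23, 12, 18]
After line 2 (append adds [76, 85] as single element): lst = [23, 12, 18, [76, 85]]
After line 3 (extend unpacks [53], adds 53): lst = [23, 12, 18, [76, 85], 53]
After line 4: result = len(lst) = 5

5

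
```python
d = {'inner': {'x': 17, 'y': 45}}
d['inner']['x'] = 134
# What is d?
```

After line 1: d = {'inner': {'x': 17, 'y': 45}}
After line 2 (inner x overwritten): d = {'inner': {'x': 134, 'y': 45}}

{'inner': {'x': 134, 'y': 45}}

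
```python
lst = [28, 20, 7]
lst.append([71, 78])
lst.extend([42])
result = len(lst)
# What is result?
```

After line 1: lst = [28, 20, 7]
After line 2 (append adds [71, 78] as single element): lst = [28, 20, 7, [71, 78]]
After line 3 (extend unpacks [42], adds 42): lst = [28, 20, 7, [71, 78], 42]
After line 4: result = len(lst) = 5

5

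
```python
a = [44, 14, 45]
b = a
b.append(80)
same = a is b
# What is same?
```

After line 1: a = [44, 14, 45]
After line 2 (b = a is an alias, same object): a = [44, 14, 45], b = [44, 14, 45]
After line 3 (b.append mutates the shared list): a = [44, 14, 45, 80], b = [44, 14, 45, 80]
After line 4 (same = a is b; same object -> True): same = True

True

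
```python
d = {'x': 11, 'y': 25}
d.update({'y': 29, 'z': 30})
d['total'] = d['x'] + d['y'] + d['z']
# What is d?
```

After line 1: d = {'x': 11, 'y': 25}
After line 2 (y overwritten, z added): d = {'x': 11, 'y': 29, 'z': 30}
After line 3 (total = 11 + 29 + 30 = 70): d = {'x': 11, 'y': 29, 'z': 30, 'total': 70}

{'x': 11, 'y': 29, 'z': 30, 'total': 70}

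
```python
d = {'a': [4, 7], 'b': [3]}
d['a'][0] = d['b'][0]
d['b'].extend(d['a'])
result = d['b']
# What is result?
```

After line 1: d = {'a': [4, 7], 'b': [3]}
After line 2 (a[0] = b[0] = 3): d = {'a': [3, 7], 'b': [3]}
After line 3 (b.extend(a) appends [3, 7]): d = {'a': [3, 7], 'b': [3, 3, 7]}
After line 4: result = d['b'] = [3, 3, 7]

[3, 3, 7]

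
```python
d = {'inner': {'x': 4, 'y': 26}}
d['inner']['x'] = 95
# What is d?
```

After line 1: d = {'inner': {'x': 4, 'y': 26}}
After line 2 (inner x overwritten): d = {'inner': {'x': 95, 'y': 26}}

{'inner': {'x': 95, 'y': 26}}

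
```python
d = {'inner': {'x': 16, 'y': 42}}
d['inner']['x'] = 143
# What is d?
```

After line 1: d = {'inner': {'x': 16, 'y': 42}}
After line 2 (inner x overwritten): d = {'inner': {'x': 143, 'y': 42}}

{'inner': {'x': 143, 'y': 42}}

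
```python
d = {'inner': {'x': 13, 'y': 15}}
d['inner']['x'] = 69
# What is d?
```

After line 1: d = {'inner': {'x': 13, 'y': 15}}
After line 2 (inner x overwritten): d = {'inner': {'x': 69, 'y': 15}}

{'inner': {'x': 69, 'y': 15}}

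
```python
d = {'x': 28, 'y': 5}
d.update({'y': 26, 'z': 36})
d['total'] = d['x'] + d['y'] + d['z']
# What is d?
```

After line 1: d = {'x': 28, 'y': 5}
After line 2 (y overwritten, z added): d = {'x': 28, 'y': 26, 'z': 36}
After line 3 (total = 28 + 26 + 36 = 90): d = {'x': 28, 'y': 26, 'z': 36, 'total': 90}

{'x': 28, 'y': 26, 'z': 36, 'total': 90}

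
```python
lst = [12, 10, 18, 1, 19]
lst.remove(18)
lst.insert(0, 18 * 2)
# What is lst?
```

After line 1: lst = [12, 10, 18, 1, 19]
After line 2 (remove first 18): lst = [12, 10, 1, 19]
After line 3 (insert 36 at index 0): lst = [36, 12, 10, 1, 19]

[36, 12, 10, 1, 19]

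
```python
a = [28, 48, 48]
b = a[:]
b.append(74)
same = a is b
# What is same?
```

After line 1: a = [28, 48, 48]
After line 2 (b = a[:] is a shallow copy, new object): a = [28, 48, 48], b = [28, 48, 48]
After line 3 (append only mutates b): a = [28, 48, 48], b = [28, 48, 48, 74]
After line 4 (same = a is b; different objects -> False): same = False

False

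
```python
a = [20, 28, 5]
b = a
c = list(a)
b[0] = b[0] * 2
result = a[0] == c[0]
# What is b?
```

After line 1: a = [20, 28, 5]
After line 2 (b = a, alias): a = [20, 28, 5], b = [20, 28, 5]
After line 3 (c = list(a) is a copy, new object): c = [20, 28, 5]
After line 4 (b[0] = 20 * 2 = 40; mutates shared a/b): a = b = [40, 28, 5], c = [20, 28, 5]
After line 5 (a[0] = 40, c[0] = 20; result = False)

[40, 28, 5]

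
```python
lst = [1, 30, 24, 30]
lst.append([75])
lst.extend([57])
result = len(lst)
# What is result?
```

After line 1: lst = [1, 30, 24, 30]
After line 2 (append adds [75] as single element): lst = [1, 30, 24, 30, [75]]
After line 3 (extend unpacks [57], adds 57): lst = [1, 30, 24, 30, [75], 57]
After line 4: result = len(lst) = 6

6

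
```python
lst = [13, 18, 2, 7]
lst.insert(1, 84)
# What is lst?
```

[13, 84, 18, 2, 7]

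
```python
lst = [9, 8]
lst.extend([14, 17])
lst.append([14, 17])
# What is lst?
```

After line 1: lst = [9, 8]
After line 2 (extend unpacks [14, 17]): lst = [9, 8, 14, 17]
After line 3 (append adds [14, 17] as single element): lst = [9, 8, 14, 17, [14, 17]]

[9, 8, 14, 17, [14, 17]]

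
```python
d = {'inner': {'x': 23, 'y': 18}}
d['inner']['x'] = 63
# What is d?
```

After line 1: d = {'inner': {'x': 23, 'y': 18}}
After line 2 (inner x overwritten): d = {'inner': {'x': 63, 'y': 18}}

{'inner': {'x': 63, 'y': 18}}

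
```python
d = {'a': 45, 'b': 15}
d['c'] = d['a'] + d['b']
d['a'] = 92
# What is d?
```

After line 1: d = {'a': 45, 'b': 15}
After line 2 (d['c'] = 45 + 15): d = {'a': 45, 'b': 15, 'c': 60}
After line 3: d = {'a': 92, 'b': 15, 'c': 60}

{'a': 92, 'b': 15, 'c': 60}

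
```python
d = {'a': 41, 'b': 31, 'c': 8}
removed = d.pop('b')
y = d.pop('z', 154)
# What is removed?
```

After line 1: d = {'a': 41, 'b': 31, 'c': 8}
After line 2 (pop 'b' returns 31): d = {'a': 41, 'c': 8}, removed = 31
After line 3 (pop 'z' missing, returns default 154): d = {'a': 41, 'c': 8}, y = 154

31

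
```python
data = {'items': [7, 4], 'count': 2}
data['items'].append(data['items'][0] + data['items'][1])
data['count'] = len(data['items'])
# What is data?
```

After line 1: data = {'items': [7, 4], 'count': 2}
After line 2 (append 7 + 4 = 11): data = {'items': [7, 4, 11], 'count': 2}
After line 3 (count = len(items) = 3): data = {'items': [7, 4, 11], 'count': 3}

{'items': [7, 4, 11], 'count': 3}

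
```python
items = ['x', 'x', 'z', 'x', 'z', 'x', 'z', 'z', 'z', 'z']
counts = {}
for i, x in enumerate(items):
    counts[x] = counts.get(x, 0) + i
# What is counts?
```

Initial: counts = {}, items = ['x', 'x', 'z', 'x', 'z', 'x', 'z', 'z', 'z', 'z']
i=0, x='x': counts = {'x': 0}
i=1, x='x': counts = {'x': 1}
i=2, x='z': counts = {'x': 1, 'z': 2}
i=3, x='x': counts = {'x': 4, 'z': 2}
i=4, x='z': counts = {'x': 4, 'z': 6}
i=5, x='x': counts = {'x': 9, 'z': 6}
i=6, x='z': counts = {'x': 9, 'z': 12}
i=7, x='z': counts = {'x': 9, 'z': 19}
i=8, x='z': counts = {'x': 9, 'z': 27}
i=9, x='z': counts = {'x': 9, 'z': 36}

{'x': 9, 'z': 36}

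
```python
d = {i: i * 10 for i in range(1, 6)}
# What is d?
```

{1: 10, 2: 20, 3: 30, 4: 40, 5: 50}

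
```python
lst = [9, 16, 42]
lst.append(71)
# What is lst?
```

[9, 16, 42, 71]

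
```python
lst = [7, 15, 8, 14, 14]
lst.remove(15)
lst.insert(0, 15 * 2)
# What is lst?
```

After line 1: lst = [7, 15, 8, 14, 14]
After line 2 (remove first 15): lst = [7, 8, 14, 14]
After line 3 (insert 30 at index 0): lst = [30, 7, 8, 14, 14]

[30, 7, 8, 14, 14]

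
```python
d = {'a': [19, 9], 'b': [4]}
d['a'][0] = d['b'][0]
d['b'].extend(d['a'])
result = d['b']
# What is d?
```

After line 1: d = {'a': [19, 9], 'b': [4]}
After line 2 (a[0] = b[0] = 4): d = {'a': [4, 9], 'b': [4]}
After line 3 (b.extend(a) appends [4, 9]): d = {'a': [4, 9], 'b': [4, 4, 9]}
After line 4: result = d['b'] = [4, 4, 9]

{'a': [4, 9], 'b': [4, 4, 9]}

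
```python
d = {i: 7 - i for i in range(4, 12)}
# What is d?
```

{4: 3, 5: 2, 6: 1, 7: 0, 8: -1, 9: -2, 10: -3, 11: -4}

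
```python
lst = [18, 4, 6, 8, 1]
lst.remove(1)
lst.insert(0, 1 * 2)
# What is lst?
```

After line 1: lst = [18, 4, 6, 8, 1]
After line 2 (remove first 1): lst = [18, 4, 6, 8]
After line 3 (insert 2 at index 0): lst = [2, 18, 4, 6, 8]

[2, 18, 4, 6, 8]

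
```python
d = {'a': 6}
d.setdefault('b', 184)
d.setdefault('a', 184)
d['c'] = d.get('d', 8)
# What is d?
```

After line 1: d = {'a': 6}
After line 2 (setdefault adds 'b'=184): d = {'a': 6, 'b': 184}
After line 3 (setdefault 'a' no-op, already exists): d = {'a': 6, 'b': 184}
After line 4 (get('d', 8) returns default since 'd' not in d): d = {'a': 6, 'b': 184, 'c': 8}

{'a': 6, 'b': 184, 'c': 8}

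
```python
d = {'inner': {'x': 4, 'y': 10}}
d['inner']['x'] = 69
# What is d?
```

After line 1: d = {'inner': {'x': 4, 'y': 10}}
After line 2 (inner x overwritten): d = {'inner': {'x': 69, 'y': 10}}

{'inner': {'x': 69, 'y': 10}}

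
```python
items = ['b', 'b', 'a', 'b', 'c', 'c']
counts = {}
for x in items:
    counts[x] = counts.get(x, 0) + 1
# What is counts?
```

Initial: counts = {}, items = ['b', 'b', 'a', 'b', 'c', 'c']
See 'b': counts = {'b': 1}
See 'b': counts = {'b': 2}
See 'a': counts = {'b': 2, 'a': 1}
See 'b': counts = {'b': 3, 'a': 1}
See 'c': counts = {'b': 3, 'a': 1, 'c': 1}
See 'c': counts = {'b': 3, 'a': 1, 'c': 2}

{'b': 3, 'a': 1, 'c': 2}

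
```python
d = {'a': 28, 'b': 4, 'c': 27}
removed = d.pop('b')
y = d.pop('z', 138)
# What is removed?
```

After line 1: d = {'a': 28, 'b': 4, 'c': 27}
After line 2 (pop 'b' returns 4): d = {'a': 28, 'c': 27}, removed = 4
After line 3 (pop 'z' missing, returns default 138): d = {'a': 28, 'c': 27}, y = 138

4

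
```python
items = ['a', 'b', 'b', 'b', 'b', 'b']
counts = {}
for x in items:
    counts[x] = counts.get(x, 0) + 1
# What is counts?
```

Initial: counts = {}, items = ['a', 'b', 'b', 'b', 'b', 'b']
See 'a': counts = {'a': 1}
See 'b': counts = {'a': 1, 'b': 1}
See 'b': counts = {'a': 1, 'b': 2}
See 'b': counts = {'a': 1, 'b': 3}
See 'b': counts = {'a': 1, 'b': 4}
See 'b': counts = {'a': 1, 'b': 5}

{'a': 1, 'b': 5}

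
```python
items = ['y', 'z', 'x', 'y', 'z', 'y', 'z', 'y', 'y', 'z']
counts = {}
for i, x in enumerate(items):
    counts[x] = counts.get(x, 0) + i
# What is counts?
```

Initial: counts = {}, items = ['y', 'z', 'x', 'y', 'z', 'y', 'z', 'y', 'y', 'z']
i=0, x='y': counts = {'y': 0}
i=1, x='z': counts = {'y': 0, 'z': 1}
i=2, x='x': counts = {'y': 0, 'z': 1, 'x': 2}
i=3, x='y': counts = {'y': 3, 'z': 1, 'x': 2}
i=4, x='z': counts = {'y': 3, 'z': 5, 'x': 2}
i=5, x='y': counts = {'y': 8, 'z': 5, 'x': 2}
i=6, x='z': counts = {'y': 8, 'z': 11, 'x': 2}
i=7, x='y': counts = {'y': 15, 'z': 11, 'x': 2}
i=8, x='y': counts = {'y': 23, 'z': 11, 'x': 2}
i=9, x='z': counts = {'y': 23, 'z': 20, 'x': 2}

{'y': 23, 'z': 20, 'x': 2}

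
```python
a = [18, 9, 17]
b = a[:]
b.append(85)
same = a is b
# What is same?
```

After line 1: a = [18, 9, 17]
After line 2 (b = a[:] is a shallow copy, new object): a = [18, 9, 17], b = [18, 9, 17]
After line 3 (append only mutates b): a = [18, 9, 17], b = [18, 9, 17, 85]
After line 4 (same = a is b; different objects -> False): same = False

False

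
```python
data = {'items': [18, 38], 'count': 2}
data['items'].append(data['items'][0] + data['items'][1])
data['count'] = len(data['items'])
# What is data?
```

After line 1: data = {'items': [18, 38], 'count': 2}
After line 2 (append 18 + 38 = 56): data = {'items': [18, 38, 56], 'count': 2}
After line 3 (count = len(items) = 3): data = {'items': [18, 38, 56], 'count': 3}

{'items': [18, 38, 56], 'count': 3}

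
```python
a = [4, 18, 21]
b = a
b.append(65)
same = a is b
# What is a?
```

After line 1: a = [4, 18, 21]
After line 2 (b = a is an alias, same object): a = [4, 18, 21], b = [4, 18, 21]
After line 3 (b.append mutates the shared list): a = [4, 18, 21, 65], b = [4, 18, 21, 65]
After line 4 (same = a is b; same object -> True): same = True

[4, 18, 21, 65]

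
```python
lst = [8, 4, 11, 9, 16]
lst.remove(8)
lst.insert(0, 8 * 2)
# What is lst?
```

After line 1: lst = [8, 4, 11, 9, 16]
After line 2 (remove first 8): lst = [4, 11, 9, 16]
After line 3 (insert 16 at index 0): lst = [16, 4, 11, 9, 16]

[16, 4, 11, 9, 16]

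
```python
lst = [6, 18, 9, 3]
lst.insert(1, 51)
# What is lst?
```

[6, 51, 18, 9, 3]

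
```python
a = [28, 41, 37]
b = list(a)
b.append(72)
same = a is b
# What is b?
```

After line 1: a = [28, 41, 37]
After line 2 (b = list(a) is a shallow copy, new object): a = [28, 41, 37], b = [28, 41, 37]
After line 3 (append only mutates b): a = [28, 41, 37], b = [28, 41, 37, 72]
After line 4 (same = a is b; different objects -> False): same = False

[28, 41, 37, 72]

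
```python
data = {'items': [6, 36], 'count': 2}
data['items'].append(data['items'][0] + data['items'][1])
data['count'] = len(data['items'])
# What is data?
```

After line 1: data = {'items': [6, 36], 'count': 2}
After line 2 (append 6 + 36 = 42): data = {'items': [6, 36, 42], 'count': 2}
After line 3 (count = len(items) = 3): data = {'items': [6, 36, 42], 'count': 3}

{'items': [6, 36, 42], 'count': 3}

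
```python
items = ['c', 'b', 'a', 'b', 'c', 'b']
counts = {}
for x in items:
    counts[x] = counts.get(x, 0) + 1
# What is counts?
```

Initial: counts = {}, items = ['c', 'b', 'a', 'b', 'c', 'b']
See 'c': counts = {'c': 1}
See 'b': counts = {'c': 1, 'b': 1}
See 'a': counts = {'c': 1, 'b': 1, 'a': 1}
See 'b': counts = {'c': 1, 'b': 2, 'a': 1}
See 'c': counts = {'c': 2, 'b': 2, 'a': 1}
See 'b': counts = {'c': 2, 'b': 3, 'a': 1}

{'c': 2, 'b': 3, 'a': 1}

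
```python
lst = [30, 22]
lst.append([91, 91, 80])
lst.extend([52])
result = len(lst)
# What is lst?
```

After line 1: lst = [30, 22]
After line 2 (append adds [91, 91, 80] as single element): lst = [30, 22, [91, 91, 80]]
After line 3 (extend unpacks [52], adds 52): lst = [30, 22, [91, 91, 80], 52]
After line 4: result = len(lst) = 4

[30, 22, [91, 91, 80], 52]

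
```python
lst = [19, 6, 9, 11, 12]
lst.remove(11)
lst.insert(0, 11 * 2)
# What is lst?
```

After line 1: lst = [19, 6, 9, 11, 12]
After line 2 (remove first 11): lst = [19, 6, 9, 12]
After line 3 (insert 22 at index 0): lst = [22, 19, 6, 9, 12]

[22, 19, 6, 9, 12]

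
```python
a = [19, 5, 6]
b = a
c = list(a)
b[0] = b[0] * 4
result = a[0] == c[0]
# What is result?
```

After line 1: a = [19, 5, 6]
After line 2 (b = a, alias): a = [19, 5, 6], b = [19, 5, 6]
After line 3 (c = list(a) is a copy, new object): c = [19, 5, 6]
After line 4 (b[0] = 19 * 4 = 76; mutates shared a/b): a = b = [76, 5, 6], c = [19, 5, 6]
After line 5 (a[0] = 76, c[0] = 19; result = False)

False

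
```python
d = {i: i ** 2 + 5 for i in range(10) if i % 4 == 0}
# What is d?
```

{0: 5, 4: 21, 8: 69}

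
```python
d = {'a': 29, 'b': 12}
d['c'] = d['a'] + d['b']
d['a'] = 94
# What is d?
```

After line 1: d = {'a': 29, 'b': 12}
After line 2 (d['c'] = 29 + 12): d = {'a': 29, 'b': 12, 'c': 41}
After line 3: d = {'a': 94, 'b': 12, 'c': 41}

{'a': 94, 'b': 12, 'c': 41}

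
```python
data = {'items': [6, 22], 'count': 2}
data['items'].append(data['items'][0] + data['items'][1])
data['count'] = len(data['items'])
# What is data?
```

After line 1: data = {'items': [6, 22], 'count': 2}
After line 2 (append 6 + 22 = 28): data = {'items': [6, 22, 28], 'count': 2}
After line 3 (count = len(items) = 3): data = {'items': [6, 22, 28], 'count': 3}

{'items': [6, 22, 28], 'count': 3}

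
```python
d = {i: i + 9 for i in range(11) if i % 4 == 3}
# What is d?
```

{3: 12, 7: 16}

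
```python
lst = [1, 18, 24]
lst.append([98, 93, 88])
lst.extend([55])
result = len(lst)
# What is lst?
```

After line 1: lst = [1, 18, 24]
After line 2 (append adds [98, 93, 88] as single element): lst = [1, 18, 24, [98, 93, 88]]
After line 3 (extend unpacks [55], adds 55): lst = [1, 18, 24, [98, 93, 88], 55]
After line 4: result = len(lst) = 5

[1, 18, 24, [98, 93, 88], 55]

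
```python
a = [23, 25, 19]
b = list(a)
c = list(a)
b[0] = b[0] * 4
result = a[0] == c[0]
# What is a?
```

After line 1: a = [23, 25, 19]
After line 2 (b = list(a), copy): a = [23, 25, 19], b = [23, 25, 19]
After line 3 (c = list(a) is a copy, new object): c = [23, 25, 19]
After line 4 (b[0] = 23 * 4 = 92; only b mutates (copy)): a = [23, 25, 19], b = [92, 25, 19], c = [23, 25, 19]
After line 5 (a[0] = 23, c[0] = 23; result = True)

[23, 25, 19]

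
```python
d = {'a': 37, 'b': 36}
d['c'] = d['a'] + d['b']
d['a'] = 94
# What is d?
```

After line 1: d = {'a': 37, 'b': 36}
After line 2 (d['c'] = 37 + 36): d = {'a': 37, 'b': 36, 'c': 73}
After line 3: d = {'a': 94, 'b': 36, 'c': 73}

{'a': 94, 'b': 36, 'c': 73}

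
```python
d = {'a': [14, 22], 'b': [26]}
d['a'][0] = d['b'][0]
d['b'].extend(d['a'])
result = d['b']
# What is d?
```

After line 1: d = {'a': [14, 22], 'b': [26]}
After line 2 (a[0] = b[0] = 26): d = {'a': [26, 22], 'b': [26]}
After line 3 (b.extend(a) appends [26, 22]): d = {'a': [26, 22], 'b': [26, 26, 22]}
After line 4: result = d['b'] = [26, 26, 22]

{'a': [26, 22], 'b': [26, 26, 22]}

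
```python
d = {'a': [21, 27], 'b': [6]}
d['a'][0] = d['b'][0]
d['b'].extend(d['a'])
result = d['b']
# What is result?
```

After line 1: d = {'a': [21, 27], 'b': [6]}
After line 2 (a[0] = b[0] = 6): d = {'a': [6, 27], 'b': [6]}
After line 3 (b.extend(a) appends [6, 27]): d = {'a': [6, 27], 'b': [6, 6, 27]}
After line 4: result = d['b'] = [6, 6, 27]

[6, 6, 27]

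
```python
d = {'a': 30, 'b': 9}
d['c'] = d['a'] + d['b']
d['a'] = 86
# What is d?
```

After line 1: d = {'a': 30, 'b': 9}
After line 2 (d['c'] = 30 + 9): d = {'a': 30, 'b': 9, 'c': 39}
After line 3: d = {'a': 86, 'b': 9, 'c': 39}

{'a': 86, 'b': 9, 'c': 39}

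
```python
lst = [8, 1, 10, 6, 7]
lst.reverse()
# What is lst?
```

[7, 6, 10, 1, 8]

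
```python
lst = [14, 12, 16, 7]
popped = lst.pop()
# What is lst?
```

[14, 12, 16]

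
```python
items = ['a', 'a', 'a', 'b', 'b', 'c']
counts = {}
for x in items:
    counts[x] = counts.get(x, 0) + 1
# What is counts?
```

Initial: counts = {}, items = ['a', 'a', 'a', 'b', 'b', 'c']
See 'a': counts = {'a': 1}
See 'a': counts = {'a': 2}
See 'a': counts = {'a': 3}
See 'b': counts = {'a': 3, 'b': 1}
See 'b': counts = {'a': 3, 'b': 2}
See 'c': counts = {'a': 3, 'b': 2, 'c': 1}

{'a': 3, 'b': 2, 'c': 1}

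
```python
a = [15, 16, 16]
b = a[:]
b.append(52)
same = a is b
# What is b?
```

After line 1: a = [15, 16, 16]
After line 2 (b = a[:] is a shallow copy, new object): a = [15, 16, 16], b = [15, 16, 16]
After line 3 (append only mutates b): a = [15, 16, 16], b = [15, 16, 16, 52]
After line 4 (same = a is b; different objects -> False): same = False

[15, 16, 16, 52]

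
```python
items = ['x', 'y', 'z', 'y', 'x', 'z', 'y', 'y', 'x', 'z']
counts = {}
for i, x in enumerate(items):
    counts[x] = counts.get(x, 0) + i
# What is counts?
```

Initial: counts = {}, items = ['x', 'y', 'z', 'y', 'x', 'z', 'y', 'y', 'x', 'z']
i=0, x='x': counts = {'x': 0}
i=1, x='y': counts = {'x': 0, 'y': 1}
i=2, x='z': counts = {'x': 0, 'y': 1, 'z': 2}
i=3, x='y': counts = {'x': 0, 'y': 4, 'z': 2}
i=4, x='x': counts = {'x': 4, 'y': 4, 'z': 2}
i=5, x='z': counts = {'x': 4, 'y': 4, 'z': 7}
i=6, x='y': counts = {'x': 4, 'y': 10, 'z': 7}
i=7, x='y': counts = {'x': 4, 'y': 17, 'z': 7}
i=8, x='x': counts = {'x': 12, 'y': 17, 'z': 7}
i=9, x='z': counts = {'x': 12, 'y': 17, 'z': 16}

{'x': 12, 'y': 17, 'z': 16}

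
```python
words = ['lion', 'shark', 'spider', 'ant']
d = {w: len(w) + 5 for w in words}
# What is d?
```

{'lion': 9, 'shark': 10, 'spider': 11, 'ant': 8}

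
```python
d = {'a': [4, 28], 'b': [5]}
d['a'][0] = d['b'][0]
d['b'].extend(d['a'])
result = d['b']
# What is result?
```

After line 1: d = {'a': [4, 28], 'b': [5]}
After line 2 (a[0] = b[0] = 5): d = {'a': [5, 28], 'b': [5]}
After line 3 (b.extend(a) appends [5, 28]): d = {'a': [5, 28], 'b': [5, 5, 28]}
After line 4: result = d['b'] = [5, 5, 28]

[5, 5, 28]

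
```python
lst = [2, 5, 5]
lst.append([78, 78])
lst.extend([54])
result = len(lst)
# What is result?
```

After line 1: lst = [2, 5, 5]
After line 2 (append adds [78, 78] as single element): lst = [2, 5, 5, [78, 78]]
After line 3 (extend unpacks [54], adds 54): lst = [2, 5, 5, [78, 78], 54]
After line 4: result = len(lst) = 5

5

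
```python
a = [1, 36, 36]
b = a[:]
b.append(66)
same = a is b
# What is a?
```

After line 1: a = [1, 36, 36]
After line 2 (b = a[:] is a shallow copy, new object): a = [1, 36, 36], b = [1, 36, 36]
After line 3 (append only mutates b): a = [1, 36, 36], b = [1, 36, 36, 66]
After line 4 (same = a is b; different objects -> False): same = False

[1, 36, 36]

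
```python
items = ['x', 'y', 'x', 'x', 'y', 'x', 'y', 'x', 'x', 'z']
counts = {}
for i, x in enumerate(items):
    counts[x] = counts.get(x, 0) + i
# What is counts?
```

Initial: counts = {}, items = ['x', 'y', 'x', 'x', 'y', 'x', 'y', 'x', 'x', 'z']
i=0, x='x': counts = {'x': 0}
i=1, x='y': counts = {'x': 0, 'y': 1}
i=2, x='x': counts = {'x': 2, 'y': 1}
i=3, x='x': counts = {'x': 5, 'y': 1}
i=4, x='y': counts = {'x': 5, 'y': 5}
i=5, x='x': counts = {'x': 10, 'y': 5}
i=6, x='y': counts = {'x': 10, 'y': 11}
i=7, x='x': counts = {'x': 17, 'y': 11}
i=8, x='x': counts = {'x': 25, 'y': 11}
i=9, x='z': counts = {'x': 25, 'y': 11, 'z': 9}

{'x': 25, 'y': 11, 'z': 9}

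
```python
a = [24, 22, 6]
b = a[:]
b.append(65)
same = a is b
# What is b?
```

After line 1: a = [24, 22, 6]
After line 2 (b = a[:] is a shallow copy, new object): a = [24, 22, 6], b = [24, 22, 6]
After line 3 (append only mutates b): a = [24, 22, 6], b = [24, 22, 6, 65]
After line 4 (same = a is b; different objects -> False): same = False

[24, 22, 6, 65]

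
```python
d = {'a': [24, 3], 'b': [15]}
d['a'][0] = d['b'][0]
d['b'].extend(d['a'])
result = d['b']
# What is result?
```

After line 1: d = {'a': [24, 3], 'b': [15]}
After line 2 (a[0] = b[0] = 15): d = {'a': [15, 3], 'b': [15]}
After line 3 (b.extend(a) appends [15, 3]): d = {'a': [15, 3], 'b': [15, 15, 3]}
After line 4: result = d['b'] = [15, 15, 3]

[15, 15, 3]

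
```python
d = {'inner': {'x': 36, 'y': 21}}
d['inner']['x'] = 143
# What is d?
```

After line 1: d = {'inner': {'x': 36, 'y': 21}}
After line 2 (inner x overwritten): d = {'inner': {'x': 143, 'y': 21}}

{'inner': {'x': 143, 'y': 21}}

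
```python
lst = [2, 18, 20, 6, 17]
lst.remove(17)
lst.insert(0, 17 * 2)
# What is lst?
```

After line 1: lst = [2, 18, 20, 6, 17]
After line 2 (remove first 17): lst = [2, 18, 20, 6]
After line 3 (insert 34 at index 0): lst = [34, 2, 18, 20, 6]

[34, 2, 18, 20, 6]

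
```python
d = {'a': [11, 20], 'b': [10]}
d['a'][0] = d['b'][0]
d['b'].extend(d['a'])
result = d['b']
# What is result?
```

After line 1: d = {'a': [11, 20], 'b': [10]}
After line 2 (a[0] = b[0] = 10): d = {'a': [10, 20], 'b': [10]}
After line 3 (b.extend(a) appends [10, 20]): d = {'a': [10, 20], 'b': [10, 10, 20]}
After line 4: result = d['b'] = [10, 10, 20]

[10, 10, 20]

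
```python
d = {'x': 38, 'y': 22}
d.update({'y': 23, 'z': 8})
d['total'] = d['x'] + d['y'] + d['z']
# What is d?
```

After line 1: d = {'x': 38, 'y': 22}
After line 2 (y overwritten, z added): d = {'x': 38, 'y': 23, 'z': 8}
After line 3 (total = 38 + 23 + 8 = 69): d = {'x': 38, 'y': 23, 'z': 8, 'total': 69}

{'x': 38, 'y': 23, 'z': 8, 'total': 69}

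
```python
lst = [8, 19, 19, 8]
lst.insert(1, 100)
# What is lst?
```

[8, 100, 19, 19, 8]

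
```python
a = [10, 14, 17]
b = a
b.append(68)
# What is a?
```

After line 1: a = [10, 14, 17]
After line 2 (b = a is an alias, same object): a = [10, 14, 17], b = [10, 14, 17]
After line 3 (b.append mutates the shared list): a = [10, 14, 17, 68], b = [10, 14, 17, 68]

[10, 14, 17, 68]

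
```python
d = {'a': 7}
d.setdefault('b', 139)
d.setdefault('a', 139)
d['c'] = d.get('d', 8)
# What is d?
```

After line 1: d = {'a': 7}
After line 2 (setdefault adds 'b'=139): d = {'a': 7, 'b': 139}
After line 3 (setdefault 'a' no-op, already exists): d = {'a': 7, 'b': 139}
After line 4 (get('d', 8) returns default since 'd' not in d): d = {'a': 7, 'b': 139, 'c': 8}

{'a': 7, 'b': 139, 'c': 8}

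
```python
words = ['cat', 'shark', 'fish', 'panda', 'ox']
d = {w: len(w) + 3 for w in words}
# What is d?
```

{'cat': 6, 'shark': 8, 'fish': 7, 'panda': 8, 'ox': 5}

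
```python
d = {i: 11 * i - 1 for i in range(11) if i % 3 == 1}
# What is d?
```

{1: 10, 4: 43, 7: 76, 10: 109}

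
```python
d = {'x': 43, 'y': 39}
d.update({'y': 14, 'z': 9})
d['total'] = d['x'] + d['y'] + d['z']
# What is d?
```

After line 1: d = {'x': 43, 'y': 39}
After line 2 (y overwritten, z added): d = {'x': 43, 'y': 14, 'z': 9}
After line 3 (total = 43 + 14 + 9 = 66): d = {'x': 43, 'y': 14, 'z': 9, 'total': 66}

{'x': 43, 'y': 14, 'z': 9, 'total': 66}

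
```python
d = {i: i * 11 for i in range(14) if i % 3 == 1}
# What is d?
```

{1: 11, 4: 44, 7: 77, 10: 110, 13: 143}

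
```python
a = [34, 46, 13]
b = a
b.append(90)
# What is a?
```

After line 1: a = [34, 46, 13]
After line 2 (b = a is an alias, same object): a = [34, 46, 13], b = [34, 46, 13]
After line 3 (b.append mutates the shared list): a = [34, 46, 13, 90], b = [34, 46, 13, 90]

[34, 46, 13, 90]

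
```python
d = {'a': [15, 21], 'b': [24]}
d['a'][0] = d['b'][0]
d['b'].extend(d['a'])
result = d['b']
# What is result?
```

After line 1: d = {'a': [15, 21], 'b': [24]}
After line 2 (a[0] = b[0] = 24): d = {'a': [24, 21], 'b': [24]}
After line 3 (b.extend(a) appends [24, 21]): d = {'a': [24, 21], 'b': [24, 24, 21]}
After line 4: result = d['b'] = [24, 24, 21]

[24, 24, 21]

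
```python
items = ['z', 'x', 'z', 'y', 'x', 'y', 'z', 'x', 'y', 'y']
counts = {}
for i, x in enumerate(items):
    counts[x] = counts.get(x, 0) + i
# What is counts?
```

Initial: counts = {}, items = ['z', 'x', 'z', 'y', 'x', 'y', 'z', 'x', 'y', 'y']
i=0, x='z': counts = {'z': 0}
i=1, x='x': counts = {'z': 0, 'x': 1}
i=2, x='z': counts = {'z': 2, 'x': 1}
i=3, x='y': counts = {'z': 2, 'x': 1, 'y': 3}
i=4, x='x': counts = {'z': 2, 'x': 5, 'y': 3}
i=5, x='y': counts = {'z': 2, 'x': 5, 'y': 8}
i=6, x='z': counts = {'z': 8, 'x': 5, 'y': 8}
i=7, x='x': counts = {'z': 8, 'x': 12, 'y': 8}
i=8, x='y': counts = {'z': 8, 'x': 12, 'y': 16}
i=9, x='y': counts = {'z': 8, 'x': 12, 'y': 25}

{'z': 8, 'x': 12, 'y': 25}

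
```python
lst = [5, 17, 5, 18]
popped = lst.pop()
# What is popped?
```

18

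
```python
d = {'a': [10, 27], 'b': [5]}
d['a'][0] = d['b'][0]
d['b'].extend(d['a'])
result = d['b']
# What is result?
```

After line 1: d = {'a': [10, 27], 'b': [5]}
After line 2 (a[0] = b[0] = 5): d = {'a': [5, 27], 'b': [5]}
After line 3 (b.extend(a) appends [5, 27]): d = {'a': [5, 27], 'b': [5, 5, 27]}
After line 4: result = d['b'] = [5, 5, 27]

[5, 5, 27]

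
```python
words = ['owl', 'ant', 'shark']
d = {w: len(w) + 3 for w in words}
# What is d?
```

{'owl': 6, 'ant': 6, 'shark': 8}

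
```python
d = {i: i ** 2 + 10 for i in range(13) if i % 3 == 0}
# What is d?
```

{0: 10, 3: 19, 6: 46, 9: 91, 12: 154}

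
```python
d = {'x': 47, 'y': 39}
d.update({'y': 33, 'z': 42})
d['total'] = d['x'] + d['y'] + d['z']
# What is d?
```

After line 1: d = {'x': 47, 'y': 39}
After line 2 (y overwritten, z added): d = {'x': 47, 'y': 33, 'z': 42}
After line 3 (total = 47 + 33 + 42 = 122): d = {'x': 47, 'y': 33, 'z': 42, 'total': 122}

{'x': 47, 'y': 33, 'z': 42, 'total': 122}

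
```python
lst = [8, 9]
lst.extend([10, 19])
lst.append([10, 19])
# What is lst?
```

After line 1: lst = [8, 9]
After line 2 (extend unpacks [10, 19]): lst = [8, 9, 10, 19]
After line 3 (append adds [10, 19] as single element): lst = [8, 9, 10, 19, [10, 19]]

[8, 9, 10, 19, [10, 19]]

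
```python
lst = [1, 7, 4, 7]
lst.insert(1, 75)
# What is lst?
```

[1, 75, 7, 4, 7]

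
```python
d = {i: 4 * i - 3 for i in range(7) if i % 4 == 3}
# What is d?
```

{3: 9}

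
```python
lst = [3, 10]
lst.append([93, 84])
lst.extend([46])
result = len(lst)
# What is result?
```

After line 1: lst = [3, 10]
After line 2 (append adds [93, 84] as single element): lst = [3, 10, [93, 84]]
After line 3 (extend unpacks [46], adds 46): lst = [3, 10, [93, 84], 46]
After line 4: result = len(lst) = 4

4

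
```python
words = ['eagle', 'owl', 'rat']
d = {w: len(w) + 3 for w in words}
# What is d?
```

{'eagle': 8, 'owl': 6, 'rat': 6}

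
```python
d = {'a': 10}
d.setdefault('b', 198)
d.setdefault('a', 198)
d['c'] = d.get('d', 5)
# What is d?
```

After line 1: d = {'a': 10}
After line 2 (setdefault adds 'b'=198): d = {'a': 10, 'b': 198}
After line 3 (setdefault 'a' no-op, already exists): d = {'a': 10, 'b': 198}
After line 4 (get('d', 5) returns default since 'd' not in d): d = {'a': 10, 'b': 198, 'c': 5}

{'a': 10, 'b': 198, 'c': 5}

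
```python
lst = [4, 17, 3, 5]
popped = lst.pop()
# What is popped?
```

5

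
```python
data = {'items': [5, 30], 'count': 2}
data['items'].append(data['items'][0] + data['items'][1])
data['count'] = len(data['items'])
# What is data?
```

After line 1: data = {'items': [5, 30], 'count': 2}
After line 2 (append 5 + 30 = 35): data = {'items': [5, 30, 35], 'count': 2}
After line 3 (count = len(items) = 3): data = {'items': [5, 30, 35], 'count': 3}

{'items': [5, 30, 35], 'count': 3}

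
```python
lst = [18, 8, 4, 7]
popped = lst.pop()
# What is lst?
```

[18, 8, 4]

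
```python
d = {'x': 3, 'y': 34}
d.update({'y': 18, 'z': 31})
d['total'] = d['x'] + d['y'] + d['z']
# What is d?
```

After line 1: d = {'x': 3, 'y': 34}
After line 2 (y overwritten, z added): d = {'x': 3, 'y': 18, 'z': 31}
After line 3 (total = 3 + 18 + 31 = 52): d = {'x': 3, 'y': 18, 'z': 31, 'total': 52}

{'x': 3, 'y': 18, 'z': 31, 'total': 52}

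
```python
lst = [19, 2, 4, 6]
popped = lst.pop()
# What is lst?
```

[19, 2, 4]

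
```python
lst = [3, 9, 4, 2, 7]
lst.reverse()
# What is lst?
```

[7, 2, 4, 9, 3]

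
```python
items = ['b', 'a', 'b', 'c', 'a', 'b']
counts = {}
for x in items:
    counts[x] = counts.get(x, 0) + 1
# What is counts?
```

Initial: counts = {}, items = ['b', 'a', 'b', 'c', 'a', 'b']
See 'b': counts = {'b': 1}
See 'a': counts = {'b': 1, 'a': 1}
See 'b': counts = {'b': 2, 'a': 1}
See 'c': counts = {'b': 2, 'a': 1, 'c': 1}
See 'a': counts = {'b': 2, 'a': 2, 'c': 1}
See 'b': counts = {'b': 3, 'a': 2, 'c': 1}

{'b': 3, 'a': 2, 'c': 1}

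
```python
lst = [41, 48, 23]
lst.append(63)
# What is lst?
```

[41, 48, 23, 63]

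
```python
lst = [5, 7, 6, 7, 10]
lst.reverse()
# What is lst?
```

[10, 7, 6, 7, 5]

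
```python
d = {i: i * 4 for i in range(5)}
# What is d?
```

{0: 0, 1: 4, 2: 8, 3: 12, 4: 16}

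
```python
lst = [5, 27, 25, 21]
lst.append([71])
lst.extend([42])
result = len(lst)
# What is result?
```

After line 1: lst = [5, 27, 25, 21]
After line 2 (append adds [71] as single element): lst = [5, 27, 25, 21, [71]]
After line 3 (extend unpacks [42], adds 42): lst = [5, 27, 25, 21, [71], 42]
After line 4: result = len(lst) = 6

6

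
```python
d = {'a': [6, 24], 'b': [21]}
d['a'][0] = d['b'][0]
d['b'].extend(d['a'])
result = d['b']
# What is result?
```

After line 1: d = {'a': [6, 24], 'b': [21]}
After line 2 (a[0] = b[0] = 21): d = {'a': [21, 24], 'b': [21]}
After line 3 (b.extend(a) appends [21, 24]): d = {'a': [21, 24], 'b': [21, 21, 24]}
After line 4: result = d['b'] = [21, 21, 24]

[21, 21, 24]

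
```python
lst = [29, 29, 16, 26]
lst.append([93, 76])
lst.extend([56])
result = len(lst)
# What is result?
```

After line 1: lst = [29, 29, 16, 26]
After line 2 (append adds [93, 76] as single element): lst = [29, 29, 16, 26, [93, 76]]
After line 3 (extend unpacks [56], adds 56): lst = [29, 29, 16, 26, [93, 76], 56]
After line 4: result = len(lst) = 6

6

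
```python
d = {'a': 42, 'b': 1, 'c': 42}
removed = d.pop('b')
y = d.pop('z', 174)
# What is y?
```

After line 1: d = {'a': 42, 'b': 1, 'c': 42}
After line 2 (pop 'b' returns 1): d = {'a': 42, 'c': 42}, removed = 1
After line 3 (pop 'z' missing, returns default 174): d = {'a': 42, 'c': 42}, y = 174

174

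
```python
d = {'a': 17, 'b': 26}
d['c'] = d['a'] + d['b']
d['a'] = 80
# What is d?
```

After line 1: d = {'a': 17, 'b': 26}
After line 2 (d['c'] = 17 + 26): d = {'a': 17, 'b': 26, 'c': 43}
After line 3: d = {'a': 80, 'b': 26, 'c': 43}

{'a': 80, 'b': 26, 'c': 43}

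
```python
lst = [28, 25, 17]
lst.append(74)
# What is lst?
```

[28, 25, 17, 74]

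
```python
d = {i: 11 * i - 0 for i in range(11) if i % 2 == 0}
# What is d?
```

{0: 0, 2: 22, 4: 44, 6: 66, 8: 88, 10: 110}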